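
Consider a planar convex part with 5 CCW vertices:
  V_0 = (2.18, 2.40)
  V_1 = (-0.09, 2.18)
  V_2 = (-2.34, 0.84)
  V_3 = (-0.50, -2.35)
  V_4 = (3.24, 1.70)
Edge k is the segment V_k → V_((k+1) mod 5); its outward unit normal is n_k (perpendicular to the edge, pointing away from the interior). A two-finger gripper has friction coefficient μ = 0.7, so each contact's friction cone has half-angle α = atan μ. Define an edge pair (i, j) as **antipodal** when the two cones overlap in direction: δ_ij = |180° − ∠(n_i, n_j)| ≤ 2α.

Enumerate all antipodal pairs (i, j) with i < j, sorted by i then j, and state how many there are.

α = atan 0.7 = 34.99°;  2α = 69.98°
n_0 = (-0.0965, +0.9953)
n_1 = (-0.5117, +0.8592)
n_2 = (-0.8662, -0.4996)
n_3 = (+0.7347, -0.6784)
n_4 = (+0.5511, +0.8345)
  (0,1): δ = 154.76°  ·
  (0,2): δ = 65.56°  ✓
  (0,3): δ = 41.74°  ✓
  (0,4): δ = 141.02°  ·
  (1,2): δ = 90.80°  ·
  (1,3): δ = 16.50°  ✓
  (1,4): δ = 115.78°  ·
  (2,3): δ = 72.70°  ·
  (2,4): δ = 26.58°  ✓
  (3,4): δ = 80.72°  ·
antipodal pairs: 4

count = 4; pairs: (0,2), (0,3), (1,3), (2,4)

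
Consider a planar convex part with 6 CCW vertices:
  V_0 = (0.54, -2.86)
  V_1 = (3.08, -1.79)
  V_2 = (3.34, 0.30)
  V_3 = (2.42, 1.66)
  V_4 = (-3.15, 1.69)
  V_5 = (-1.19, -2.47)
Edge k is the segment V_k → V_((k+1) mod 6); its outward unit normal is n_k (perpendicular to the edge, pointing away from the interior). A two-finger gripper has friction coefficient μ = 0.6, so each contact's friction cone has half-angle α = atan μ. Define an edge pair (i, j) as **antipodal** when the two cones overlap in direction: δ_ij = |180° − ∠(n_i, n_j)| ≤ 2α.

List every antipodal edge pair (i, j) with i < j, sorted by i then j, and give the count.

α = atan 0.6 = 30.96°;  2α = 61.93°
n_0 = (+0.3882, -0.9216)
n_1 = (+0.9924, -0.1235)
n_2 = (+0.8283, +0.5603)
n_3 = (+0.0054, +1.0000)
n_4 = (-0.9046, -0.4262)
n_5 = (-0.2199, -0.9755)
  (0,1): δ = 119.94°  ·
  (0,2): δ = 78.77°  ·
  (0,3): δ = 23.15°  ✓
  (0,4): δ = 92.38°  ·
  (0,5): δ = 144.45°  ·
  (1,2): δ = 138.83°  ·
  (1,3): δ = 83.22°  ·
  (1,4): δ = 32.32°  ✓
  (1,5): δ = 84.39°  ·
  (2,3): δ = 124.39°  ·
  (2,4): δ = 8.85°  ✓
  (2,5): δ = 43.22°  ✓
  (3,4): δ = 64.46°  ·
  (3,5): δ = 12.40°  ✓
  (4,5): δ = 127.93°  ·
antipodal pairs: 5

count = 5; pairs: (0,3), (1,4), (2,4), (2,5), (3,5)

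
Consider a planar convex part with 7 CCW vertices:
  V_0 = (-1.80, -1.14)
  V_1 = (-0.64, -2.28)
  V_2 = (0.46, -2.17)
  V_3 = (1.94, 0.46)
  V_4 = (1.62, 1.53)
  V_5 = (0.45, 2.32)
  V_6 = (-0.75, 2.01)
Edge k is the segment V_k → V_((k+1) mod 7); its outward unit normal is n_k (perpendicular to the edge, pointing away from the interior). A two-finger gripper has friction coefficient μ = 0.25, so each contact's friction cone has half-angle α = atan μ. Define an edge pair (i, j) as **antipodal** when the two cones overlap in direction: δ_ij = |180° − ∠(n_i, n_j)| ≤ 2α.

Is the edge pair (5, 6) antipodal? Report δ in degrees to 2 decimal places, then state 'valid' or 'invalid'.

α = atan 0.25 = 14.04°;  2α = 28.07°
edge 5: e_5 = (-1.20, -0.31);  n_5 = (-0.2501, +0.9682)
edge 6: e_6 = (-1.05, -3.15);  n_6 = (-0.9487, +0.3162)
∠(n_5, n_6) = 57.08°
δ = |180° − 57.08°| = 122.92°
122.92° > 2α = 28.07°  →  invalid

δ = 122.92°, invalid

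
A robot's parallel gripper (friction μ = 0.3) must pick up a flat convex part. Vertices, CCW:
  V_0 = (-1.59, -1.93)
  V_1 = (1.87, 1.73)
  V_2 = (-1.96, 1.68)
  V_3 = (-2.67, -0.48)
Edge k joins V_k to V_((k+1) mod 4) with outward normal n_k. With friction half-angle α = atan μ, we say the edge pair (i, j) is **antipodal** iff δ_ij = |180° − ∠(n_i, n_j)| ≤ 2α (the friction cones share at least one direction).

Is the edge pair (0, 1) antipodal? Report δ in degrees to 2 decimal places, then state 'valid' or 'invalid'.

α = atan 0.3 = 16.70°;  2α = 33.40°
edge 0: e_0 = (+3.46, +3.66);  n_0 = (+0.7267, -0.6870)
edge 1: e_1 = (-3.83, -0.05);  n_1 = (-0.0131, +0.9999)
∠(n_0, n_1) = 134.14°
δ = |180° − 134.14°| = 45.86°
45.86° > 2α = 33.40°  →  invalid

δ = 45.86°, invalid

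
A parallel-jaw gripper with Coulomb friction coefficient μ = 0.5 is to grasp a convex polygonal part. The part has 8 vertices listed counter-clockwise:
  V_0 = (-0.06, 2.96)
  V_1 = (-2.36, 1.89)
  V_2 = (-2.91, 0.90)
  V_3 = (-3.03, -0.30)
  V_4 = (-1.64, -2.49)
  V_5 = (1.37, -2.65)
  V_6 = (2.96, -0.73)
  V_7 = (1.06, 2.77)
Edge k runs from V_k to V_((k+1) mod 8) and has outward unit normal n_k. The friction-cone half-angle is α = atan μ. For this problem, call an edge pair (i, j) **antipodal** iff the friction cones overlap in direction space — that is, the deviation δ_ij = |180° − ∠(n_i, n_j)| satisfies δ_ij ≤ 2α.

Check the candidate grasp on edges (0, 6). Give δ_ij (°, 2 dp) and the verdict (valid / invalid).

δ = 93.55°, invalid

α = atan 0.5 = 26.57°;  2α = 53.13°
edge 0: e_0 = (-2.30, -1.07);  n_0 = (-0.4218, +0.9067)
edge 6: e_6 = (-1.90, +3.50);  n_6 = (+0.8789, +0.4771)
∠(n_0, n_6) = 86.45°
δ = |180° − 86.45°| = 93.55°
93.55° > 2α = 53.13°  →  invalid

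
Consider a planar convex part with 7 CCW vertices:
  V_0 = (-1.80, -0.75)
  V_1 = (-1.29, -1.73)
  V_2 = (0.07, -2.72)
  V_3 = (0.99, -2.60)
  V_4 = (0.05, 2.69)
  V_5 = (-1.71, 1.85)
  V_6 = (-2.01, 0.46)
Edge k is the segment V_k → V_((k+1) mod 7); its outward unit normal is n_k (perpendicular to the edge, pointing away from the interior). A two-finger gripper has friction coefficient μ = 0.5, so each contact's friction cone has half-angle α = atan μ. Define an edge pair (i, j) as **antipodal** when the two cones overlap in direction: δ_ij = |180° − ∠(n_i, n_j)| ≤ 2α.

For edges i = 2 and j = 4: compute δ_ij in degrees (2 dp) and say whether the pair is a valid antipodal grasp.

δ = 18.08°, valid

α = atan 0.5 = 26.57°;  2α = 53.13°
edge 2: e_2 = (+0.92, +0.12);  n_2 = (+0.1293, -0.9916)
edge 4: e_4 = (-1.76, -0.84);  n_4 = (-0.4307, +0.9025)
∠(n_2, n_4) = 161.92°
δ = |180° − 161.92°| = 18.08°
18.08° ≤ 2α = 53.13°  →  valid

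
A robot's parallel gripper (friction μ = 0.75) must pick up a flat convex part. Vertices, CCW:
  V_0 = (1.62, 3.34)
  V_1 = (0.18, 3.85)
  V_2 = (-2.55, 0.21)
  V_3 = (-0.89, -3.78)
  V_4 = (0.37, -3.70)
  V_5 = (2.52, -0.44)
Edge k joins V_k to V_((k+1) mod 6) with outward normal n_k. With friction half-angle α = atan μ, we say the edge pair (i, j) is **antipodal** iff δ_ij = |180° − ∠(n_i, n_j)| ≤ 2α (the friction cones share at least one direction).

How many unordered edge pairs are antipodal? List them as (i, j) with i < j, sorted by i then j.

α = atan 0.75 = 36.87°;  2α = 73.74°
n_0 = (+0.3338, +0.9426)
n_1 = (-0.8000, +0.6000)
n_2 = (-0.9233, -0.3841)
n_3 = (+0.0634, -0.9980)
n_4 = (+0.8348, -0.5506)
n_5 = (+0.9728, +0.2316)
  (0,1): δ = 107.37°  ·
  (0,2): δ = 47.91°  ✓
  (0,3): δ = 23.14°  ✓
  (0,4): δ = 76.10°  ·
  (0,5): δ = 122.89°  ·
  (1,2): δ = 120.54°  ·
  (1,3): δ = 49.50°  ✓
  (1,4): δ = 3.46°  ✓
  (1,5): δ = 50.26°  ✓
  (2,3): δ = 108.96°  ·
  (2,4): δ = 55.99°  ✓
  (2,5): δ = 9.20°  ✓
  (3,4): δ = 127.04°  ·
  (3,5): δ = 80.24°  ·
  (4,5): δ = 133.20°  ·
antipodal pairs: 7

count = 7; pairs: (0,2), (0,3), (1,3), (1,4), (1,5), (2,4), (2,5)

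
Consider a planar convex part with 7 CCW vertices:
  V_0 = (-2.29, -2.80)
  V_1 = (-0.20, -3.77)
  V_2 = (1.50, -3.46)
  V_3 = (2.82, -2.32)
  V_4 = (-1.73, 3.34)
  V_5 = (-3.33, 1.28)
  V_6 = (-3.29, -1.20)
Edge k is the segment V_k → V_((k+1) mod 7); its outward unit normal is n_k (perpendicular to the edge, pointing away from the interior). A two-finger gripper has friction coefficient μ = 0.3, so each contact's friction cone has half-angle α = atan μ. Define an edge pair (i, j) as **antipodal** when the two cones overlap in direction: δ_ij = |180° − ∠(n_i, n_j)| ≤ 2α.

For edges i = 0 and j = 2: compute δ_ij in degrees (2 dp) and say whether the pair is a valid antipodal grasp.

δ = 114.29°, invalid

α = atan 0.3 = 16.70°;  2α = 33.40°
edge 0: e_0 = (+2.09, -0.97);  n_0 = (-0.4210, -0.9071)
edge 2: e_2 = (+1.32, +1.14);  n_2 = (+0.6536, -0.7568)
∠(n_0, n_2) = 65.71°
δ = |180° − 65.71°| = 114.29°
114.29° > 2α = 33.40°  →  invalid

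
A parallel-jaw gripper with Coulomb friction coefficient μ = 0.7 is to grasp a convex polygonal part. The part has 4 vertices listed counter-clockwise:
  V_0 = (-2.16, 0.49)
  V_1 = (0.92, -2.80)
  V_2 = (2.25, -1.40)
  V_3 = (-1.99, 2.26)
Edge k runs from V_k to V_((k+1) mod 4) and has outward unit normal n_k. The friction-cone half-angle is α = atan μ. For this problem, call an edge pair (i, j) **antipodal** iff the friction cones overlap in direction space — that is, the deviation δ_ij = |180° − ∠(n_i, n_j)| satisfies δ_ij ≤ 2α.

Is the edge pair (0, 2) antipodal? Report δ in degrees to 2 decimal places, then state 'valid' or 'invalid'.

δ = 6.09°, valid

α = atan 0.7 = 34.99°;  2α = 69.98°
edge 0: e_0 = (+3.08, -3.29);  n_0 = (-0.7300, -0.6834)
edge 2: e_2 = (-4.24, +3.66);  n_2 = (+0.6534, +0.7570)
∠(n_0, n_2) = 173.91°
δ = |180° − 173.91°| = 6.09°
6.09° ≤ 2α = 69.98°  →  valid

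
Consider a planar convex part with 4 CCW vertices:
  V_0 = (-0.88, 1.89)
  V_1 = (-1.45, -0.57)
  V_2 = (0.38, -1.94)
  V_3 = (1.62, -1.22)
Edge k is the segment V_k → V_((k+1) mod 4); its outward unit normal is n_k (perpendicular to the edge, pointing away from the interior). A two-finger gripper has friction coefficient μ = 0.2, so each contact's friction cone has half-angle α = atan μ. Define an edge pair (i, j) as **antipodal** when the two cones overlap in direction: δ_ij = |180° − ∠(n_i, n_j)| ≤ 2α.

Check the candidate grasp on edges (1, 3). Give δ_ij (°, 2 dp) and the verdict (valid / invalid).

α = atan 0.2 = 11.31°;  2α = 22.62°
edge 1: e_1 = (+1.83, -1.37);  n_1 = (-0.5993, -0.8005)
edge 3: e_3 = (-2.50, +3.11);  n_3 = (+0.7794, +0.6265)
∠(n_1, n_3) = 165.61°
δ = |180° − 165.61°| = 14.39°
14.39° ≤ 2α = 22.62°  →  valid

δ = 14.39°, valid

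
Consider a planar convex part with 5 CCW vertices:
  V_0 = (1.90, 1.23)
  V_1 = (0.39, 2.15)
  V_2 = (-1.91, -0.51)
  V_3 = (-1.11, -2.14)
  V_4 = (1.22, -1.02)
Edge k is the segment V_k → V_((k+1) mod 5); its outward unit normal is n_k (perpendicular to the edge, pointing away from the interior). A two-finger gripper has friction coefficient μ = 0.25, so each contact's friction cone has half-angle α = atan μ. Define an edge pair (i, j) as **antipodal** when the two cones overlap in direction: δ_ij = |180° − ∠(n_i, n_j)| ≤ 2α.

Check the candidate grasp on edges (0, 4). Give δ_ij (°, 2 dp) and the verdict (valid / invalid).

α = atan 0.25 = 14.04°;  2α = 28.07°
edge 0: e_0 = (-1.51, +0.92);  n_0 = (+0.5203, +0.8540)
edge 4: e_4 = (+0.68, +2.25);  n_4 = (+0.9572, -0.2893)
∠(n_0, n_4) = 75.46°
δ = |180° − 75.46°| = 104.54°
104.54° > 2α = 28.07°  →  invalid

δ = 104.54°, invalid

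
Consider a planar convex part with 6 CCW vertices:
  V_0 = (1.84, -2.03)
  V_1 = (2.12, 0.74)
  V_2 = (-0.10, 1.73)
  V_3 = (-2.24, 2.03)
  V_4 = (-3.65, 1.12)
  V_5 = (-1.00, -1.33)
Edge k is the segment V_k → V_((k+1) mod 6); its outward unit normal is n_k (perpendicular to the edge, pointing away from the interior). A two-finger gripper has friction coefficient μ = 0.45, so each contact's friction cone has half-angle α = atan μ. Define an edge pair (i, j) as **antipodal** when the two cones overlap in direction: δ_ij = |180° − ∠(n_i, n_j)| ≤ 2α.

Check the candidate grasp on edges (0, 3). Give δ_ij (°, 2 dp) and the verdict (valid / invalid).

α = atan 0.45 = 24.23°;  2α = 48.46°
edge 0: e_0 = (+0.28, +2.77);  n_0 = (+0.9949, -0.1006)
edge 3: e_3 = (-1.41, -0.91);  n_3 = (-0.5423, +0.8402)
∠(n_0, n_3) = 128.61°
δ = |180° − 128.61°| = 51.39°
51.39° > 2α = 48.46°  →  invalid

δ = 51.39°, invalid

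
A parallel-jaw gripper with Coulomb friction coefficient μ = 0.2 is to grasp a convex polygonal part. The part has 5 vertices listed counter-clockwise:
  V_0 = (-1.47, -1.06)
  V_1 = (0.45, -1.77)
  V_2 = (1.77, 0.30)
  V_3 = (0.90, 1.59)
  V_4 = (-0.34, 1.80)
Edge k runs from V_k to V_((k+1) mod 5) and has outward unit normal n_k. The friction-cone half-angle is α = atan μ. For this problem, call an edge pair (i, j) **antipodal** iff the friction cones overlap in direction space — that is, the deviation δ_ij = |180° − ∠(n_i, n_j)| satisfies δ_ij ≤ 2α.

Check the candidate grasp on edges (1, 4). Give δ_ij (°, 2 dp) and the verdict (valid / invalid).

α = atan 0.2 = 11.31°;  2α = 22.62°
edge 1: e_1 = (+1.32, +2.07);  n_1 = (+0.8432, -0.5377)
edge 4: e_4 = (-1.13, -2.86);  n_4 = (-0.9300, +0.3675)
∠(n_1, n_4) = 169.03°
δ = |180° − 169.03°| = 10.97°
10.97° ≤ 2α = 22.62°  →  valid

δ = 10.97°, valid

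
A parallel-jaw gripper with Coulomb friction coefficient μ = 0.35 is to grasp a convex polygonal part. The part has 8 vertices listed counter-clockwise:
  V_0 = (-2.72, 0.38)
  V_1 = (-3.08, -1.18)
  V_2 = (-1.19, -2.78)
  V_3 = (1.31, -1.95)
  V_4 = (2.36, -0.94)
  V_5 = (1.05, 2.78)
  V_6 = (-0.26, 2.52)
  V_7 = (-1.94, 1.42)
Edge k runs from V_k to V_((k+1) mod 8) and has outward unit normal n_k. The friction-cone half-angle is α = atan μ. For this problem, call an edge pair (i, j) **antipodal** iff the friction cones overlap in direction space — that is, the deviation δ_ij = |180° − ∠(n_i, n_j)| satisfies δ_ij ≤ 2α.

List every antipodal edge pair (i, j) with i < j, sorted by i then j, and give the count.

count = 9; pairs: (0,3), (0,4), (1,4), (2,5), (2,6), (2,7), (3,5), (3,6), (3,7)

α = atan 0.35 = 19.29°;  2α = 38.58°
n_0 = (-0.9744, +0.2249)
n_1 = (-0.6461, -0.7632)
n_2 = (+0.3151, -0.9491)
n_3 = (+0.6932, -0.7207)
n_4 = (+0.9432, +0.3322)
n_5 = (-0.1947, +0.9809)
n_6 = (-0.5478, +0.8366)
n_7 = (-0.8000, +0.6000)
  (0,1): δ = 117.26°  ·
  (0,2): δ = 58.64°  ·
  (0,3): δ = 33.12°  ✓
  (0,4): δ = 32.39°  ✓
  (0,5): δ = 114.22°  ·
  (0,6): δ = 136.21°  ·
  (0,7): δ = 156.12°  ·
  (1,2): δ = 121.38°  ·
  (1,3): δ = 95.86°  ·
  (1,4): δ = 30.35°  ✓
  (1,5): δ = 51.48°  ·
  (1,6): δ = 73.47°  ·
  (1,7): δ = 93.38°  ·
  (2,3): δ = 154.48°  ·
  (2,4): δ = 88.97°  ·
  (2,5): δ = 7.14°  ✓
  (2,6): δ = 14.85°  ✓
  (2,7): δ = 34.76°  ✓
  (3,4): δ = 114.49°  ·
  (3,5): δ = 32.66°  ✓
  (3,6): δ = 10.67°  ✓
  (3,7): δ = 9.24°  ✓
  (4,5): δ = 98.17°  ·
  (4,6): δ = 76.18°  ·
  (4,7): δ = 56.27°  ·
  (5,6): δ = 158.01°  ·
  (5,7): δ = 138.10°  ·
  (6,7): δ = 160.09°  ·
antipodal pairs: 9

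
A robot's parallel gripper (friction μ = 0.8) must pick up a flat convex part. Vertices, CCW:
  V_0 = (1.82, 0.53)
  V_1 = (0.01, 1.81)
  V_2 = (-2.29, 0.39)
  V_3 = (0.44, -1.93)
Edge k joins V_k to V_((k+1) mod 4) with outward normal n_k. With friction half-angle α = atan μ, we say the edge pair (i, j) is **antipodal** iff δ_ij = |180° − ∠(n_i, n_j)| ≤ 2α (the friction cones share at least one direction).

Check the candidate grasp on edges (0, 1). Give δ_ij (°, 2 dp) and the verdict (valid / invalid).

α = atan 0.8 = 38.66°;  2α = 77.32°
edge 0: e_0 = (-1.81, +1.28);  n_0 = (+0.5774, +0.8165)
edge 1: e_1 = (-2.30, -1.42);  n_1 = (-0.5253, +0.8509)
∠(n_0, n_1) = 66.96°
δ = |180° − 66.96°| = 113.04°
113.04° > 2α = 77.32°  →  invalid

δ = 113.04°, invalid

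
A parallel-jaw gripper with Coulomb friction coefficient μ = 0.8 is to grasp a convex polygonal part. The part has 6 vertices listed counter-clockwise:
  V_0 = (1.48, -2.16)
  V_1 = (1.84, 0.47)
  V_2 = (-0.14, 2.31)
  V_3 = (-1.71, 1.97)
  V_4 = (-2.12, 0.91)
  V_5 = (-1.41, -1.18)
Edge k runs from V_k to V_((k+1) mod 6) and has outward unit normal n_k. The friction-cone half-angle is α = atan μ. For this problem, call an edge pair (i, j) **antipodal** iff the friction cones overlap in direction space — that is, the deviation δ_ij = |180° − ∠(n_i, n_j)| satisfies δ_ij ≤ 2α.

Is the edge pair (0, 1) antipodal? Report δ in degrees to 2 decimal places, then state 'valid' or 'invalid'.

α = atan 0.8 = 38.66°;  2α = 77.32°
edge 0: e_0 = (+0.36, +2.63);  n_0 = (+0.9908, -0.1356)
edge 1: e_1 = (-1.98, +1.84);  n_1 = (+0.6807, +0.7325)
∠(n_0, n_1) = 54.89°
δ = |180° − 54.89°| = 125.11°
125.11° > 2α = 77.32°  →  invalid

δ = 125.11°, invalid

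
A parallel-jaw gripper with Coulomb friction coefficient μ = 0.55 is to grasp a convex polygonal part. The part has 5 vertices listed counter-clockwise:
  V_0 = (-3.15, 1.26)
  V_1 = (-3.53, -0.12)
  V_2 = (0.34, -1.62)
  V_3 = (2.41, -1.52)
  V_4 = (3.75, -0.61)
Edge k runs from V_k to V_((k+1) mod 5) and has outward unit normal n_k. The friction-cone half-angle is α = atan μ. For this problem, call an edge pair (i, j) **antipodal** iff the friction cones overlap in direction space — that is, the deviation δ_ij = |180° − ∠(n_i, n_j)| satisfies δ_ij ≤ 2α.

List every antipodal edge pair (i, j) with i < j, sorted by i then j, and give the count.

count = 4; pairs: (0,3), (1,4), (2,4), (3,4)

α = atan 0.55 = 28.81°;  2α = 57.62°
n_0 = (-0.9641, +0.2655)
n_1 = (-0.3614, -0.9324)
n_2 = (+0.0483, -0.9988)
n_3 = (+0.5618, -0.8273)
n_4 = (+0.2616, +0.9652)
  (0,1): δ = 95.79°  ·
  (0,2): δ = 71.84°  ·
  (0,3): δ = 40.42°  ✓
  (0,4): δ = 90.23°  ·
  (1,2): δ = 156.05°  ·
  (1,3): δ = 124.63°  ·
  (1,4): δ = 6.02°  ✓
  (2,3): δ = 148.59°  ·
  (2,4): δ = 17.93°  ✓
  (3,4): δ = 49.34°  ✓
antipodal pairs: 4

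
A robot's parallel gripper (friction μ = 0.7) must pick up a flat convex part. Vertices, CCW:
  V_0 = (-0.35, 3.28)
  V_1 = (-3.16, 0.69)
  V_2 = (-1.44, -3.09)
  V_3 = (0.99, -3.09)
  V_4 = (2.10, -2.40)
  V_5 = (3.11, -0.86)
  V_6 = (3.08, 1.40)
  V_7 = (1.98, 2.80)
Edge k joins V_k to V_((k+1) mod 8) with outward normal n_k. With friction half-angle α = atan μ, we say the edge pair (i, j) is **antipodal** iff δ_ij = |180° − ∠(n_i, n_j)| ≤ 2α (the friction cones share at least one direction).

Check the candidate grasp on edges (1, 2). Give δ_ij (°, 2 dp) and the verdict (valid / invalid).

δ = 114.47°, invalid

α = atan 0.7 = 34.99°;  2α = 69.98°
edge 1: e_1 = (+1.72, -3.78);  n_1 = (-0.9102, -0.4142)
edge 2: e_2 = (+2.43, +0.00);  n_2 = (+0.0000, -1.0000)
∠(n_1, n_2) = 65.53°
δ = |180° − 65.53°| = 114.47°
114.47° > 2α = 69.98°  →  invalid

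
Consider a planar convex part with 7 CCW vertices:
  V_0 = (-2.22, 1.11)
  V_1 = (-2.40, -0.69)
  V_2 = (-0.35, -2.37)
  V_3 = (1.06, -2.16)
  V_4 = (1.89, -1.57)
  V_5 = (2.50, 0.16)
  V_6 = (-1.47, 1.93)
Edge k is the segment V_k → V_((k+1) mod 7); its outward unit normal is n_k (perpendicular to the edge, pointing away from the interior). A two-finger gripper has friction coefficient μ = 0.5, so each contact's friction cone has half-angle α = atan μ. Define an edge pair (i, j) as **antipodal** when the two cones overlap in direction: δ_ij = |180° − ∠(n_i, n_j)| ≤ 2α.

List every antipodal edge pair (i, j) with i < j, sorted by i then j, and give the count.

count = 7; pairs: (0,3), (0,4), (1,5), (2,5), (2,6), (3,6), (4,6)

α = atan 0.5 = 26.57°;  2α = 53.13°
n_0 = (-0.9950, +0.0995)
n_1 = (-0.6339, -0.7735)
n_2 = (+0.1473, -0.9891)
n_3 = (+0.5794, -0.8151)
n_4 = (+0.9431, -0.3325)
n_5 = (+0.4072, +0.9133)
n_6 = (-0.7379, +0.6749)
  (0,1): δ = 123.62°  ·
  (0,2): δ = 75.82°  ·
  (0,3): δ = 48.88°  ✓
  (0,4): δ = 13.71°  ✓
  (0,5): δ = 71.68°  ·
  (0,6): δ = 143.26°  ·
  (1,2): δ = 132.19°  ·
  (1,3): δ = 105.26°  ·
  (1,4): δ = 70.09°  ·
  (1,5): δ = 15.31°  ✓
  (1,6): δ = 86.89°  ·
  (2,3): δ = 153.06°  ·
  (2,4): δ = 117.89°  ·
  (2,5): δ = 32.50°  ✓
  (2,6): δ = 39.08°  ✓
  (3,4): δ = 144.83°  ·
  (3,5): δ = 59.44°  ·
  (3,6): δ = 12.15°  ✓
  (4,5): δ = 94.61°  ·
  (4,6): δ = 23.02°  ✓
  (5,6): δ = 108.42°  ·
antipodal pairs: 7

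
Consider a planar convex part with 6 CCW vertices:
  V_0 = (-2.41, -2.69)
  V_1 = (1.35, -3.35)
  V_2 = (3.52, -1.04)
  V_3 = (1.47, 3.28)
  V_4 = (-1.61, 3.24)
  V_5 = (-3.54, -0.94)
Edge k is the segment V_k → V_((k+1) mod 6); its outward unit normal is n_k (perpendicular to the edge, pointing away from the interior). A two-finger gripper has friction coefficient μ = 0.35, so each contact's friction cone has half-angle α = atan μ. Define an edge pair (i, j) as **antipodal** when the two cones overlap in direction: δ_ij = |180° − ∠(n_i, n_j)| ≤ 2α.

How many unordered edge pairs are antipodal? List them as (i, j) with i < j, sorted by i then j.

α = atan 0.35 = 19.29°;  2α = 38.58°
n_0 = (-0.1729, -0.9849)
n_1 = (+0.7288, -0.6847)
n_2 = (+0.9034, +0.4287)
n_3 = (-0.0130, +0.9999)
n_4 = (-0.9079, +0.4192)
n_5 = (-0.8401, -0.5425)
  (0,1): δ = 123.25°  ·
  (0,2): δ = 54.66°  ·
  (0,3): δ = 10.70°  ✓
  (0,4): δ = 75.17°  ·
  (0,5): δ = 132.81°  ·
  (1,2): δ = 111.40°  ·
  (1,3): δ = 46.05°  ·
  (1,4): δ = 18.43°  ✓
  (1,5): δ = 76.06°  ·
  (2,3): δ = 114.64°  ·
  (2,4): δ = 50.17°  ·
  (2,5): δ = 7.46°  ✓
  (3,4): δ = 115.53°  ·
  (3,5): δ = 57.89°  ·
  (4,5): δ = 122.37°  ·
antipodal pairs: 3

count = 3; pairs: (0,3), (1,4), (2,5)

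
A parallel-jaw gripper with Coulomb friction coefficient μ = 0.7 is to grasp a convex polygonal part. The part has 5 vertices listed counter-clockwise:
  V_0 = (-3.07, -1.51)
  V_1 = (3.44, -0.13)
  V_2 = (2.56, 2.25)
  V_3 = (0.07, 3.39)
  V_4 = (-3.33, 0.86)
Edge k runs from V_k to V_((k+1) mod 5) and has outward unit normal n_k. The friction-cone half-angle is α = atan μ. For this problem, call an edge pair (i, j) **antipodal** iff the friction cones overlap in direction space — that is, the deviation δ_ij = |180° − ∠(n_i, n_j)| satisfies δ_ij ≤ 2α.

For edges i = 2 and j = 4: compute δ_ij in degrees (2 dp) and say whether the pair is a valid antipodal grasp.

δ = 59.14°, valid

α = atan 0.7 = 34.99°;  2α = 69.98°
edge 2: e_2 = (-2.49, +1.14);  n_2 = (+0.4163, +0.9092)
edge 4: e_4 = (+0.26, -2.37);  n_4 = (-0.9940, -0.1091)
∠(n_2, n_4) = 120.86°
δ = |180° − 120.86°| = 59.14°
59.14° ≤ 2α = 69.98°  →  valid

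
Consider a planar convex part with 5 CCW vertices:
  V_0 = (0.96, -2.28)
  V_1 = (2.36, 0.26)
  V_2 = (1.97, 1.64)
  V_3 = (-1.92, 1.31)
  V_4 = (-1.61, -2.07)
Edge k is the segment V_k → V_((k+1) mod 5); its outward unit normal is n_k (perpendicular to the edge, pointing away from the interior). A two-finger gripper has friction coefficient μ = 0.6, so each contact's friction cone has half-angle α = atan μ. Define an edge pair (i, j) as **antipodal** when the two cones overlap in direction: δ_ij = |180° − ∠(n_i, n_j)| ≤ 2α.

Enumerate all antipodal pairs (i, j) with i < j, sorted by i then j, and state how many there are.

α = atan 0.6 = 30.96°;  2α = 61.93°
n_0 = (+0.8758, -0.4827)
n_1 = (+0.9623, +0.2720)
n_2 = (-0.0845, +0.9964)
n_3 = (-0.9958, -0.0913)
n_4 = (-0.0814, -0.9967)
  (0,1): δ = 135.36°  ·
  (0,2): δ = 56.29°  ✓
  (0,3): δ = 34.10°  ✓
  (0,4): δ = 114.19°  ·
  (1,2): δ = 100.93°  ·
  (1,3): δ = 10.54°  ✓
  (1,4): δ = 69.55°  ·
  (2,3): δ = 89.61°  ·
  (2,4): δ = 9.52°  ✓
  (3,4): δ = 99.91°  ·
antipodal pairs: 4

count = 4; pairs: (0,2), (0,3), (1,3), (2,4)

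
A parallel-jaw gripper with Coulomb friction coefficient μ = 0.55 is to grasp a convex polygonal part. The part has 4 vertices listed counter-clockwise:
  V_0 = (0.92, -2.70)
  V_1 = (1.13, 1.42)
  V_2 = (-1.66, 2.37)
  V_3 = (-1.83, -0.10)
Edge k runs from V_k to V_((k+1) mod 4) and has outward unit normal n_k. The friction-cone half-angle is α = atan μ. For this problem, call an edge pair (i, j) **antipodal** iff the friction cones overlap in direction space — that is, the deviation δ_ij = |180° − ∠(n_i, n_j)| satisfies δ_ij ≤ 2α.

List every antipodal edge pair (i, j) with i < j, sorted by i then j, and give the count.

α = atan 0.55 = 28.81°;  2α = 57.62°
n_0 = (+0.9987, -0.0509)
n_1 = (+0.3223, +0.9466)
n_2 = (-0.9976, +0.0687)
n_3 = (-0.6870, -0.7266)
  (0,1): δ = 105.89°  ·
  (0,2): δ = 1.02°  ✓
  (0,3): δ = 49.52°  ✓
  (1,2): δ = 75.13°  ·
  (1,3): δ = 24.59°  ✓
  (2,3): δ = 129.46°  ·
antipodal pairs: 3

count = 3; pairs: (0,2), (0,3), (1,3)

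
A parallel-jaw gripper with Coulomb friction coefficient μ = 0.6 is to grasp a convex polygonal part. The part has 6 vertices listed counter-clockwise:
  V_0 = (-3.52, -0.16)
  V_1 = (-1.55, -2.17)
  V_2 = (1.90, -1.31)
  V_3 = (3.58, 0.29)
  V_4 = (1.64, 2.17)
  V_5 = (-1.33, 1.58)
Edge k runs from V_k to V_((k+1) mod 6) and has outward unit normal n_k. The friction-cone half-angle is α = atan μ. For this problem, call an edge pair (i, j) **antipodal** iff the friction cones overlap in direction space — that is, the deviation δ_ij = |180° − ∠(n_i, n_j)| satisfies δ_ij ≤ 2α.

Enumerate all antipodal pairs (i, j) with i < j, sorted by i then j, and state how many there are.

α = atan 0.6 = 30.96°;  2α = 61.93°
n_0 = (-0.7142, -0.7000)
n_1 = (+0.2419, -0.9703)
n_2 = (+0.6897, -0.7241)
n_3 = (+0.6959, +0.7181)
n_4 = (-0.1948, +0.9808)
n_5 = (-0.6221, +0.7830)
  (0,1): δ = 120.43°  ·
  (0,2): δ = 90.82°  ·
  (0,3): δ = 1.48°  ✓
  (0,4): δ = 56.81°  ✓
  (0,5): δ = 84.04°  ·
  (1,2): δ = 150.39°  ·
  (1,3): δ = 58.10°  ✓
  (1,4): δ = 2.76°  ✓
  (1,5): δ = 24.47°  ✓
  (2,3): δ = 87.70°  ·
  (2,4): δ = 32.37°  ✓
  (2,5): δ = 5.13°  ✓
  (3,4): δ = 124.66°  ·
  (3,5): δ = 97.43°  ·
  (4,5): δ = 152.77°  ·
antipodal pairs: 7

count = 7; pairs: (0,3), (0,4), (1,3), (1,4), (1,5), (2,4), (2,5)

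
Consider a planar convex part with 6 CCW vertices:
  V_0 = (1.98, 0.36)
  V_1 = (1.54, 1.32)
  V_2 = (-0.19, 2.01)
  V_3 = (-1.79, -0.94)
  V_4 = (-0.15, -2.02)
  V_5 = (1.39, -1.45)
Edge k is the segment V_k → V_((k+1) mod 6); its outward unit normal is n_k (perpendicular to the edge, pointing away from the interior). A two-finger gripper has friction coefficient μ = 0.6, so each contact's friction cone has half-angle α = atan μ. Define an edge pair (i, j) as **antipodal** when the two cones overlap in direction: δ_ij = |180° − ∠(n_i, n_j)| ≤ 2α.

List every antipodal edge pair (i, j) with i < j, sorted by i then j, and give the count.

α = atan 0.6 = 30.96°;  2α = 61.93°
n_0 = (+0.9091, +0.4167)
n_1 = (+0.3705, +0.9288)
n_2 = (-0.8790, +0.4768)
n_3 = (-0.5500, -0.8352)
n_4 = (+0.3471, -0.9378)
n_5 = (+0.9508, -0.3099)
  (0,1): δ = 136.37°  ·
  (0,2): δ = 53.10°  ✓
  (0,3): δ = 32.01°  ✓
  (0,4): δ = 85.69°  ·
  (0,5): δ = 137.32°  ·
  (1,2): δ = 96.73°  ·
  (1,3): δ = 11.62°  ✓
  (1,4): δ = 42.06°  ✓
  (1,5): δ = 93.69°  ·
  (2,3): δ = 94.89°  ·
  (2,4): δ = 41.21°  ✓
  (2,5): δ = 10.42°  ✓
  (3,4): δ = 126.32°  ·
  (3,5): δ = 74.69°  ·
  (4,5): δ = 128.37°  ·
antipodal pairs: 6

count = 6; pairs: (0,2), (0,3), (1,3), (1,4), (2,4), (2,5)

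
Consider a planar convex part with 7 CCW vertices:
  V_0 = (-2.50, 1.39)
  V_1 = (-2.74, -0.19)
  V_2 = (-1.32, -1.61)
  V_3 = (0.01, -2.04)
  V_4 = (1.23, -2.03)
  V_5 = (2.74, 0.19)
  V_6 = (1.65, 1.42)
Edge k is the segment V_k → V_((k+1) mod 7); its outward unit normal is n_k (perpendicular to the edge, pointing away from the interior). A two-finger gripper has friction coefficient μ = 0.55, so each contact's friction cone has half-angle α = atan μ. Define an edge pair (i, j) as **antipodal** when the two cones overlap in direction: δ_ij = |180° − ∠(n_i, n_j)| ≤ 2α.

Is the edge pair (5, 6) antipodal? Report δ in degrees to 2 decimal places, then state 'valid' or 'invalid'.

δ = 131.13°, invalid

α = atan 0.55 = 28.81°;  2α = 57.62°
edge 5: e_5 = (-1.09, +1.23);  n_5 = (+0.7484, +0.6632)
edge 6: e_6 = (-4.15, -0.03);  n_6 = (-0.0072, +1.0000)
∠(n_5, n_6) = 48.87°
δ = |180° − 48.87°| = 131.13°
131.13° > 2α = 57.62°  →  invalid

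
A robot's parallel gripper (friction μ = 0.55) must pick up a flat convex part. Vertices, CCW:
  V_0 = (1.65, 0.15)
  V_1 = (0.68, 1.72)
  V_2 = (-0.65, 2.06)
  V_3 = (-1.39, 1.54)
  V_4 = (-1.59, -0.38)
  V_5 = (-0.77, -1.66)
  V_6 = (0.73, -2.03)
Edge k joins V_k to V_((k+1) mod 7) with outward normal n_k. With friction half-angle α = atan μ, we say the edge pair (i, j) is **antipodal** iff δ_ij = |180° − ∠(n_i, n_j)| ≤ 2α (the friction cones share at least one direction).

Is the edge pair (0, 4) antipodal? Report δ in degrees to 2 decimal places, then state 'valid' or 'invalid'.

δ = 0.94°, valid

α = atan 0.55 = 28.81°;  2α = 57.62°
edge 0: e_0 = (-0.97, +1.57);  n_0 = (+0.8507, +0.5256)
edge 4: e_4 = (+0.82, -1.28);  n_4 = (-0.8420, -0.5394)
∠(n_0, n_4) = 179.06°
δ = |180° − 179.06°| = 0.94°
0.94° ≤ 2α = 57.62°  →  valid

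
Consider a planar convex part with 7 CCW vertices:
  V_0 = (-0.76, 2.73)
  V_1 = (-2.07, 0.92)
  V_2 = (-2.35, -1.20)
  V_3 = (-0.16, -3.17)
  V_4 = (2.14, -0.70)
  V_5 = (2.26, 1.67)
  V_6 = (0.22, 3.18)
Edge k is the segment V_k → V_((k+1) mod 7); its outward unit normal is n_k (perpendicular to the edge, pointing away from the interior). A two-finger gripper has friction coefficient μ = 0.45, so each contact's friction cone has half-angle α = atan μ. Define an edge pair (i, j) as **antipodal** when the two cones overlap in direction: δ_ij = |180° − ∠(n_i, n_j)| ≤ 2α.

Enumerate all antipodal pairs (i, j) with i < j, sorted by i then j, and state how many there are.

α = atan 0.45 = 24.23°;  2α = 48.46°
n_0 = (-0.8101, +0.5863)
n_1 = (-0.9914, +0.1309)
n_2 = (-0.6688, -0.7435)
n_3 = (+0.7318, -0.6815)
n_4 = (+0.9987, -0.0506)
n_5 = (+0.5949, +0.8038)
n_6 = (-0.4173, +0.9088)
  (0,1): δ = 151.63°  ·
  (0,2): δ = 96.08°  ·
  (0,3): δ = 7.06°  ✓
  (0,4): δ = 33.00°  ✓
  (0,5): δ = 89.39°  ·
  (0,6): δ = 150.56°  ·
  (1,2): δ = 124.45°  ·
  (1,3): δ = 35.44°  ✓
  (1,4): δ = 4.63°  ✓
  (1,5): δ = 61.02°  ·
  (1,6): δ = 122.19°  ·
  (2,3): δ = 90.99°  ·
  (2,4): δ = 50.93°  ·
  (2,5): δ = 5.46°  ✓
  (2,6): δ = 66.64°  ·
  (3,4): δ = 139.94°  ·
  (3,5): δ = 83.55°  ·
  (3,6): δ = 22.38°  ✓
  (4,5): δ = 123.61°  ·
  (4,6): δ = 62.44°  ·
  (5,6): δ = 118.83°  ·
antipodal pairs: 6

count = 6; pairs: (0,3), (0,4), (1,3), (1,4), (2,5), (3,6)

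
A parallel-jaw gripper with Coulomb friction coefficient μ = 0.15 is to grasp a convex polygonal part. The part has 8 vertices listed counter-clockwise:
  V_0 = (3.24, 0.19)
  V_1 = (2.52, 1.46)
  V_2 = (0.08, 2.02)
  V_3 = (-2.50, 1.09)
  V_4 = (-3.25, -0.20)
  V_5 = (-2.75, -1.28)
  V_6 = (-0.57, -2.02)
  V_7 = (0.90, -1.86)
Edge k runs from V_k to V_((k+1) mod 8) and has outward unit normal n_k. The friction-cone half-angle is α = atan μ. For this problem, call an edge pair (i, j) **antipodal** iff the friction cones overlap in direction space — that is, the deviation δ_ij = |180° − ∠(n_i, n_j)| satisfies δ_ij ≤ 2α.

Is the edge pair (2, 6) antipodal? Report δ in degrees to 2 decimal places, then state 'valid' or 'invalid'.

α = atan 0.15 = 8.53°;  2α = 17.06°
edge 2: e_2 = (-2.58, -0.93);  n_2 = (-0.3391, +0.9407)
edge 6: e_6 = (+1.47, +0.16);  n_6 = (+0.1082, -0.9941)
∠(n_2, n_6) = 166.39°
δ = |180° − 166.39°| = 13.61°
13.61° ≤ 2α = 17.06°  →  valid

δ = 13.61°, valid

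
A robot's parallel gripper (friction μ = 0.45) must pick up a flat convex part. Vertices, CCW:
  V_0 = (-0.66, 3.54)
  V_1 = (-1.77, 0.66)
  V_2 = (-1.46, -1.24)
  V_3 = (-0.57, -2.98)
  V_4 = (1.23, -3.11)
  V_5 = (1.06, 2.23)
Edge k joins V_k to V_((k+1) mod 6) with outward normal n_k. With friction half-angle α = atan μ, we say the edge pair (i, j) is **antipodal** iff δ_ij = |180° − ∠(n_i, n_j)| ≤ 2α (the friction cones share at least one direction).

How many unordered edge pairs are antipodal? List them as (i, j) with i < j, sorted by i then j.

count = 6; pairs: (0,4), (1,4), (1,5), (2,4), (2,5), (3,5)

α = atan 0.45 = 24.23°;  2α = 48.46°
n_0 = (-0.9331, +0.3596)
n_1 = (-0.9869, -0.1610)
n_2 = (-0.8903, -0.4554)
n_3 = (-0.0720, -0.9974)
n_4 = (+0.9995, +0.0318)
n_5 = (+0.6059, +0.7955)
  (0,1): δ = 149.66°  ·
  (0,2): δ = 131.83°  ·
  (0,3): δ = 73.05°  ·
  (0,4): δ = 22.90°  ✓
  (0,5): δ = 73.78°  ·
  (1,2): δ = 162.18°  ·
  (1,3): δ = 103.40°  ·
  (1,4): δ = 7.44°  ✓
  (1,5): δ = 43.44°  ✓
  (2,3): δ = 121.22°  ·
  (2,4): δ = 25.27°  ✓
  (2,5): δ = 25.62°  ✓
  (3,4): δ = 84.05°  ·
  (3,5): δ = 33.16°  ✓
  (4,5): δ = 129.12°  ·
antipodal pairs: 6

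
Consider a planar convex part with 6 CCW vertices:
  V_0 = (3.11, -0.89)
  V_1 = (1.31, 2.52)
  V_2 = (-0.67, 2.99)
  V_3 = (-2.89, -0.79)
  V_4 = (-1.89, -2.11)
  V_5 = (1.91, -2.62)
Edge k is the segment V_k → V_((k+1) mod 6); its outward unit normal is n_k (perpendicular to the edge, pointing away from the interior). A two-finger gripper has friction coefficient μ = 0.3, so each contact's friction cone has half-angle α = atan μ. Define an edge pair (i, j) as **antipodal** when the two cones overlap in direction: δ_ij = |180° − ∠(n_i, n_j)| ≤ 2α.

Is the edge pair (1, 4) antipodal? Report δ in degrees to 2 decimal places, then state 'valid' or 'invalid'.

δ = 5.71°, valid

α = atan 0.3 = 16.70°;  2α = 33.40°
edge 1: e_1 = (-1.98, +0.47);  n_1 = (+0.2310, +0.9730)
edge 4: e_4 = (+3.80, -0.51);  n_4 = (-0.1330, -0.9911)
∠(n_1, n_4) = 174.29°
δ = |180° − 174.29°| = 5.71°
5.71° ≤ 2α = 33.40°  →  valid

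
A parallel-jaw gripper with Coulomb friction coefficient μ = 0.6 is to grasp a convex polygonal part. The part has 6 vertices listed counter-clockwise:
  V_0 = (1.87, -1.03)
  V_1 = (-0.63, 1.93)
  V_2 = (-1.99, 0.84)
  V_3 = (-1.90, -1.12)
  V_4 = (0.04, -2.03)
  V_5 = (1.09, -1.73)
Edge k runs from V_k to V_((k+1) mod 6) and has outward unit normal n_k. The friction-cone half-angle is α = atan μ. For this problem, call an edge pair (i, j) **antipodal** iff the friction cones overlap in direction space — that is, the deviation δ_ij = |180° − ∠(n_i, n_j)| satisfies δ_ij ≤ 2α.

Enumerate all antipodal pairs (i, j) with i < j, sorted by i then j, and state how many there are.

count = 5; pairs: (0,2), (0,3), (1,4), (1,5), (2,5)

α = atan 0.6 = 30.96°;  2α = 61.93°
n_0 = (+0.7640, +0.6452)
n_1 = (-0.6254, +0.7803)
n_2 = (-0.9989, -0.0459)
n_3 = (-0.4247, -0.9053)
n_4 = (+0.2747, -0.9615)
n_5 = (+0.6679, -0.7442)
  (0,1): δ = 91.47°  ·
  (0,2): δ = 37.56°  ✓
  (0,3): δ = 24.69°  ✓
  (0,4): δ = 65.76°  ·
  (0,5): δ = 91.72°  ·
  (1,2): δ = 126.08°  ·
  (1,3): δ = 63.84°  ·
  (1,4): δ = 22.77°  ✓
  (1,5): δ = 3.19°  ✓
  (2,3): δ = 117.76°  ·
  (2,4): δ = 76.68°  ·
  (2,5): δ = 50.72°  ✓
  (3,4): δ = 138.92°  ·
  (3,5): δ = 112.96°  ·
  (4,5): δ = 154.04°  ·
antipodal pairs: 5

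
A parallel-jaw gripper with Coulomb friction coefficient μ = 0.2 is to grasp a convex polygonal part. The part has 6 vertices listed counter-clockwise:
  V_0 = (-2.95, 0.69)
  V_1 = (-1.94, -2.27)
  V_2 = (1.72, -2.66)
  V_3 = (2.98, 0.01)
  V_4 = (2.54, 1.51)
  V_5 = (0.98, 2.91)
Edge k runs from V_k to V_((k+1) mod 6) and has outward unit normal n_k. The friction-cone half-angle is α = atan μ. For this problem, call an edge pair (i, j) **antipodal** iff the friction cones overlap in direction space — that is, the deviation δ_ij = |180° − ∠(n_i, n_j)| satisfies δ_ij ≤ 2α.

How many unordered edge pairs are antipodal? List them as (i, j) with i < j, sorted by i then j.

α = atan 0.2 = 11.31°;  2α = 22.62°
n_0 = (-0.9464, -0.3229)
n_1 = (-0.1060, -0.9944)
n_2 = (+0.9044, -0.4268)
n_3 = (+0.9596, +0.2815)
n_4 = (+0.6679, +0.7442)
n_5 = (-0.4918, +0.8707)
  (0,1): δ = 114.92°  ·
  (0,2): δ = 44.10°  ·
  (0,3): δ = 2.49°  ✓
  (0,4): δ = 29.25°  ·
  (0,5): δ = 100.62°  ·
  (1,2): δ = 109.18°  ·
  (1,3): δ = 67.57°  ·
  (1,4): δ = 35.82°  ·
  (1,5): δ = 35.54°  ·
  (2,3): δ = 138.39°  ·
  (2,4): δ = 106.64°  ·
  (2,5): δ = 35.28°  ·
  (3,4): δ = 148.25°  ·
  (3,5): δ = 76.89°  ·
  (4,5): δ = 108.63°  ·
antipodal pairs: 1

count = 1; pairs: (0,3)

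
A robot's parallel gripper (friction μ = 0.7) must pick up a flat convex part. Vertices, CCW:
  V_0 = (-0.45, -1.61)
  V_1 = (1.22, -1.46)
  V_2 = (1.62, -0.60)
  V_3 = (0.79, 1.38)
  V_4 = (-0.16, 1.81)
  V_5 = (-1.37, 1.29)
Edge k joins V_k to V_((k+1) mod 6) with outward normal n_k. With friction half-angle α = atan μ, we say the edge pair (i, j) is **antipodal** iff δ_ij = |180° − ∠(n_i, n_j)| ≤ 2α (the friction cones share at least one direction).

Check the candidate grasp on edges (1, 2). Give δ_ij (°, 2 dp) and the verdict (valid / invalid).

α = atan 0.7 = 34.99°;  2α = 69.98°
edge 1: e_1 = (+0.40, +0.86);  n_1 = (+0.9067, -0.4217)
edge 2: e_2 = (-0.83, +1.98);  n_2 = (+0.9222, +0.3866)
∠(n_1, n_2) = 47.69°
δ = |180° − 47.69°| = 132.31°
132.31° > 2α = 69.98°  →  invalid

δ = 132.31°, invalid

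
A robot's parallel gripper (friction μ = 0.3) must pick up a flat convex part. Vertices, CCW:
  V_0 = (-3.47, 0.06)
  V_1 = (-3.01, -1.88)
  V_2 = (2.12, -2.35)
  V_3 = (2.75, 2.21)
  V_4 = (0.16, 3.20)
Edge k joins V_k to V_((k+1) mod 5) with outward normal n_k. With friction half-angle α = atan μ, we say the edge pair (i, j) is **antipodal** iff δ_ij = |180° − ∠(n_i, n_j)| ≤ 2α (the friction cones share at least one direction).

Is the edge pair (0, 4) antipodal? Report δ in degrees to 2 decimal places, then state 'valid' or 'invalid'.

α = atan 0.3 = 16.70°;  2α = 33.40°
edge 0: e_0 = (+0.46, -1.94);  n_0 = (-0.9730, -0.2307)
edge 4: e_4 = (-3.63, -3.14);  n_4 = (-0.6542, +0.7563)
∠(n_0, n_4) = 62.48°
δ = |180° − 62.48°| = 117.52°
117.52° > 2α = 33.40°  →  invalid

δ = 117.52°, invalid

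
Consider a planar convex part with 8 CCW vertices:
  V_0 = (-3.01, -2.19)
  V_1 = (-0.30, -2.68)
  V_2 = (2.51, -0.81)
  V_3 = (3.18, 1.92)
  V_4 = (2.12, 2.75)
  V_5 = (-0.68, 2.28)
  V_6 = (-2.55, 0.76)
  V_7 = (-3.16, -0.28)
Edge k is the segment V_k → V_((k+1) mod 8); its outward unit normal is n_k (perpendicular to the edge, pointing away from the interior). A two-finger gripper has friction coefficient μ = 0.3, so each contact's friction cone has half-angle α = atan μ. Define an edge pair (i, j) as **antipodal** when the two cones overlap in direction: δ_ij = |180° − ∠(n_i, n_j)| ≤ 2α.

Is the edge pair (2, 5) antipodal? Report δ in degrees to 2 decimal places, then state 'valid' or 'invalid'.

α = atan 0.3 = 16.70°;  2α = 33.40°
edge 2: e_2 = (+0.67, +2.73);  n_2 = (+0.9712, -0.2383)
edge 5: e_5 = (-1.87, -1.52);  n_5 = (-0.6307, +0.7760)
∠(n_2, n_5) = 142.89°
δ = |180° − 142.89°| = 37.11°
37.11° > 2α = 33.40°  →  invalid

δ = 37.11°, invalid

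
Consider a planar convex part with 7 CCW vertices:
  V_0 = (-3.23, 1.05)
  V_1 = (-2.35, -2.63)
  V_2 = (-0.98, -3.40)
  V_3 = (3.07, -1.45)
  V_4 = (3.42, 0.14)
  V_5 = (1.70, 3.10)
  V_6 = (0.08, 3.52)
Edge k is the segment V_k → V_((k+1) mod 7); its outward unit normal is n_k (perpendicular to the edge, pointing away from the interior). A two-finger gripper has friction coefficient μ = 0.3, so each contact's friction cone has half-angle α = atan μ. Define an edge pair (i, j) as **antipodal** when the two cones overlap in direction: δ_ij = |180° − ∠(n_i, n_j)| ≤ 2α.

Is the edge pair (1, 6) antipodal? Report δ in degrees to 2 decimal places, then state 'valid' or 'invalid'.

α = atan 0.3 = 16.70°;  2α = 33.40°
edge 1: e_1 = (+1.37, -0.77);  n_1 = (-0.4900, -0.8717)
edge 6: e_6 = (-3.31, -2.47);  n_6 = (-0.5981, +0.8015)
∠(n_1, n_6) = 113.93°
δ = |180° − 113.93°| = 66.07°
66.07° > 2α = 33.40°  →  invalid

δ = 66.07°, invalid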